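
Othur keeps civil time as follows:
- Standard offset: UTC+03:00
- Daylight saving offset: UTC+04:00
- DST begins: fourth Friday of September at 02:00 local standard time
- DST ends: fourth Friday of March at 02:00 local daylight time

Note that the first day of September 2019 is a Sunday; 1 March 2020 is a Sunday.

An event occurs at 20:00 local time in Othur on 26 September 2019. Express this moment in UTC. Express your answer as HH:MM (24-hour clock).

1 September 2019 is a Sunday, so the first Friday is September 6 and the fourth is September 27.
1 March 2020 is a Sunday, so the first Friday is March 6 and the fourth is March 27.
26 September 2019 does not fall between 27 September 2019 and 27 March 2020, so daylight saving is not in effect and Othur is at UTC+03:00.
20:00 local − 3h = 17:00 UTC.

17:00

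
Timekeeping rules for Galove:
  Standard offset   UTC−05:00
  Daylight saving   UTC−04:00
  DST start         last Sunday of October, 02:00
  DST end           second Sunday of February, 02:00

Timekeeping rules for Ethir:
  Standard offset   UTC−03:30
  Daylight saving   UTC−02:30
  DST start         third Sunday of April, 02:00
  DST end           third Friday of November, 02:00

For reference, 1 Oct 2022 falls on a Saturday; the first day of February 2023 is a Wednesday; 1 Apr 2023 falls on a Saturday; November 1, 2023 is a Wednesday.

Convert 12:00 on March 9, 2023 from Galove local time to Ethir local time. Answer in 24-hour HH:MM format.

13:30

1 October 2022 is a Saturday, so Sundays fall on 2, 9, 16, 23, 30; the last is October 30.
1 February 2023 is a Wednesday, so the first Sunday is February 5 and the second is February 12.
Daylight saving runs 30 October 2022 – 12 February 2023; March 9, 2023 is outside that window, so Galove is on standard time at UTC−05:00.
12:00 Galove + 5h = 17:00 UTC.
1 April 2023 is a Saturday, so the first Sunday is April 2 and the third is April 16.
1 November 2023 is a Wednesday, so the first Friday is November 3 and the third is November 17.
At the standard offset (UTC−03:30), 17:00 UTC − 3h30m = 13:30 Ethir standard time.
Daylight saving runs 16 April – 17 November; the standard-time date in Ethir, March 9, 2023, is outside that window, so Ethir is on standard time at UTC−03:30.
17:00 UTC − 3h30m = 13:30 Ethir.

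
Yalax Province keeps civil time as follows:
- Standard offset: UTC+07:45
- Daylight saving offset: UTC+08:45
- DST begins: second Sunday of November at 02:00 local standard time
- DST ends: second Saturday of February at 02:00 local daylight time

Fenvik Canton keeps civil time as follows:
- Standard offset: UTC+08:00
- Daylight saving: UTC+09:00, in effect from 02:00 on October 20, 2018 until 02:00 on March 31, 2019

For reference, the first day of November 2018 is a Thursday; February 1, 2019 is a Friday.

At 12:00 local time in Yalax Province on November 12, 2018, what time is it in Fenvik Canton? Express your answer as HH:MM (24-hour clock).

1 November 2018 is a Thursday, so the first Sunday is November 4 and the second is November 11.
1 February 2019 is a Friday, so the first Saturday is February 2 and the second is February 9.
November 12, 2018 lies within the daylight-saving period (11 November 2018 – 9 February 2019), so Yalax Province is on daylight time, UTC+08:45.
12:00 Yalax Province − 8h45m = 03:15 UTC.
At the standard offset (UTC+08:00), 03:15 UTC + 8h = 11:15 Fenvik Canton standard time.
The standard-time date in Fenvik Canton, November 12, 2018, falls between 20 October 2018 and 31 March 2019, so daylight saving is in effect and Fenvik Canton is at UTC+09:00.
03:15 UTC + 9h = 12:15 Fenvik Canton.

12:15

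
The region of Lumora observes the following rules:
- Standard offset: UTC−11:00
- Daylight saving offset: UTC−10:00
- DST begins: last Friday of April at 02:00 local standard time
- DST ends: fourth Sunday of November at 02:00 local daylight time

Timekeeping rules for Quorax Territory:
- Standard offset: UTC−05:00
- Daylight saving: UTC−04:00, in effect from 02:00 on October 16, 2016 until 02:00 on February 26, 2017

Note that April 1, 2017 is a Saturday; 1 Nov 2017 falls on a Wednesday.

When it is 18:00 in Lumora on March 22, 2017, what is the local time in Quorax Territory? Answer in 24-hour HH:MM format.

00:00

1 April 2017 is a Saturday, so Fridays fall on 7, 14, 21, 28; the last is April 28.
1 November 2017 is a Wednesday, so the first Sunday is November 5 and the fourth is November 26.
March 22, 2017 is outside the daylight-saving period (28 April – 26 November), so Lumora is on standard time, UTC−11:00.
18:00 Lumora + 11h = 05:00 UTC (rolling into the next day, 23 March 2017).
At the standard offset (UTC−05:00), 05:00 UTC − 5h = 00:00 Quorax Territory standard time.
The standard-time date in Quorax Territory, March 23, 2017, is outside the daylight-saving period (16 October 2016 – 26 February 2017), so Quorax Territory is on standard time, UTC−05:00.
05:00 UTC − 5h = 00:00 Quorax Territory.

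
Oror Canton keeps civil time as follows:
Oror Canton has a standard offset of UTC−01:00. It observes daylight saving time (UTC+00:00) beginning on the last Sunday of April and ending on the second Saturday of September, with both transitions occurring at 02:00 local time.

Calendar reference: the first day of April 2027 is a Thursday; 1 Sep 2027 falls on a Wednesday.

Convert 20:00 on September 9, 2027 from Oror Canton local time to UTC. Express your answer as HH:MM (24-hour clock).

1 April 2027 is a Thursday, so Sundays fall on 4, 11, 18, 25; the last is April 25.
1 September 2027 is a Wednesday, so the first Saturday is September 4 and the second is September 11.
Daylight saving runs 25 April – 11 September; September 9, 2027 is inside that window, so Oror Canton is at UTC+00:00.
20:00 local − 0h = 20:00 UTC.

20:00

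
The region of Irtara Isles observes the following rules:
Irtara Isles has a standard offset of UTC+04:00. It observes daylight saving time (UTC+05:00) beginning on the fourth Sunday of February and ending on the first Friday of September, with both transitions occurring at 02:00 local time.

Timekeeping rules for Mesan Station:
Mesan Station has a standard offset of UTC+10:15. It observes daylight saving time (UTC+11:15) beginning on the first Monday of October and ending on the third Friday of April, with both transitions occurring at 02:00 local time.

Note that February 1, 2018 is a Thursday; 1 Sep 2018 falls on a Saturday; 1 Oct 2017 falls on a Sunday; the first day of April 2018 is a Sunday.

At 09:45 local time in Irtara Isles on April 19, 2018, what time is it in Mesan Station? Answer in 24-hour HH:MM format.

1 February 2018 is a Thursday, so the first Sunday is February 4 and the fourth is February 25.
1 September 2018 is a Saturday, so the first Friday is September 7.
Daylight saving runs 25 February – 7 September; April 19, 2018 is inside that window, so Irtara Isles is at UTC+05:00.
09:45 Irtara Isles − 5h = 04:45 UTC.
1 October 2017 is a Sunday, so the first Monday is October 2.
1 April 2018 is a Sunday, so the first Friday is April 6 and the third is April 20.
At the standard offset (UTC+10:15), 04:45 UTC + 10h15m = 15:00 Mesan Station standard time.
Daylight saving runs 2 October 2017 – 20 April 2018; the standard-time date in Mesan Station, April 19, 2018, is inside that window, so Mesan Station is at UTC+11:15.
04:45 UTC + 11h15m = 16:00 Mesan Station.

16:00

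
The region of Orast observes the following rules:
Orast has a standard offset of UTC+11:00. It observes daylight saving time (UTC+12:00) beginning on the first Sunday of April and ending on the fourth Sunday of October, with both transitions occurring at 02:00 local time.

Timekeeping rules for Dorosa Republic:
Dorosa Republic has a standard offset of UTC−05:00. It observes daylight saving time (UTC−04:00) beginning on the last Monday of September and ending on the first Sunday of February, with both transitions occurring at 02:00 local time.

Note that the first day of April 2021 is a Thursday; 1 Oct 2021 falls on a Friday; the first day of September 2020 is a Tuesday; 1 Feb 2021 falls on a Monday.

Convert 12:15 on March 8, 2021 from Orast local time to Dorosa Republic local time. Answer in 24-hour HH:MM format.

1 April 2021 is a Thursday, so the first Sunday is April 4.
1 October 2021 is a Friday, so the first Sunday is October 3 and the fourth is October 24.
March 8, 2021 does not fall between 4 April and 24 October, so daylight saving is not in effect and Orast is at UTC+11:00.
12:15 Orast − 11h = 01:15 UTC.
1 September 2020 is a Tuesday, so Mondays fall on 7, 14, 21, 28; the last is September 28.
1 February 2021 is a Monday, so the first Sunday is February 7.
At the standard offset (UTC−05:00), 01:15 UTC − 5h = 20:15 Dorosa Republic standard time (rolling into the previous day, 7 March 2021).
Daylight saving runs 28 September 2020 – 7 February 2021; the standard-time date in Dorosa Republic, March 7, 2021, is outside that window, so Dorosa Republic is on standard time at UTC−05:00.
01:15 UTC − 5h = 20:15 Dorosa Republic (rolling into the previous day, 7 March 2021).

20:15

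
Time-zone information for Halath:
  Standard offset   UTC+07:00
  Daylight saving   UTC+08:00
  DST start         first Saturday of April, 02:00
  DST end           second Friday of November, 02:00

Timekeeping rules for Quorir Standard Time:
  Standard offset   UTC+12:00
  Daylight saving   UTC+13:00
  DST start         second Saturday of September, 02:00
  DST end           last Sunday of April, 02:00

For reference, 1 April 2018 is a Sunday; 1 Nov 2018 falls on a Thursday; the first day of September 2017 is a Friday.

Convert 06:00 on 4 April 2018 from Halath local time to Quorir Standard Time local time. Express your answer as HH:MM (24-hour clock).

1 April 2018 is a Sunday, so the first Saturday is April 7.
1 November 2018 is a Thursday, so the first Friday is November 2 and the second is November 9.
Daylight saving runs 7 April – 9 November; 4 April 2018 is outside that window, so Halath is on standard time at UTC+07:00.
06:00 Halath − 7h = 23:00 UTC (rolling into the previous day, 3 April 2018).
1 September 2017 is a Friday, so the first Saturday is September 2 and the second is September 9.
1 April 2018 is a Sunday, so Sundays fall on 1, 8, 15, 22, 29; the last is April 29.
At the standard offset (UTC+12:00), 23:00 UTC + 12h = 11:00 Quorir Standard Time standard time (rolling into the next day, 4 April 2018).
Daylight saving runs 9 September 2017 – 29 April 2018; the standard-time date in Quorir Standard Time, 4 April 2018, is inside that window, so Quorir Standard Time is at UTC+13:00.
23:00 UTC + 13h = 12:00 Quorir Standard Time (rolling into the next day, 4 April 2018).

12:00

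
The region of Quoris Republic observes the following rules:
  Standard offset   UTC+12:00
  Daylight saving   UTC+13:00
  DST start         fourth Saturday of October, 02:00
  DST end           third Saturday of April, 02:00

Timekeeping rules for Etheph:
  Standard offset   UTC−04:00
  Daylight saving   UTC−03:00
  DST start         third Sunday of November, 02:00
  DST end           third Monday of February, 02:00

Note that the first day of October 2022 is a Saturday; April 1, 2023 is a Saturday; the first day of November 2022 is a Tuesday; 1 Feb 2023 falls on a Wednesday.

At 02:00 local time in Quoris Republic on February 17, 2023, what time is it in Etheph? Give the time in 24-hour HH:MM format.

1 October 2022 is a Saturday, so the first Saturday is October 1 and the fourth is October 22.
1 April 2023 is a Saturday, so the first Saturday is April 1 and the third is April 15.
February 17, 2023 falls between 22 October 2022 and 15 April 2023, so daylight saving is in effect and Quoris Republic is at UTC+13:00.
02:00 Quoris Republic − 13h = 13:00 UTC (rolling into the previous day, 16 February 2023).
1 November 2022 is a Tuesday, so the first Sunday is November 6 and the third is November 20.
1 February 2023 is a Wednesday, so the first Monday is February 6 and the third is February 20.
At the standard offset (UTC−04:00), 13:00 UTC − 4h = 09:00 Etheph standard time.
The standard-time date in Etheph, February 16, 2023, falls between 20 November 2022 and 20 February 2023, so daylight saving is in effect and Etheph is at UTC−03:00.
13:00 UTC − 3h = 10:00 Etheph.

10:00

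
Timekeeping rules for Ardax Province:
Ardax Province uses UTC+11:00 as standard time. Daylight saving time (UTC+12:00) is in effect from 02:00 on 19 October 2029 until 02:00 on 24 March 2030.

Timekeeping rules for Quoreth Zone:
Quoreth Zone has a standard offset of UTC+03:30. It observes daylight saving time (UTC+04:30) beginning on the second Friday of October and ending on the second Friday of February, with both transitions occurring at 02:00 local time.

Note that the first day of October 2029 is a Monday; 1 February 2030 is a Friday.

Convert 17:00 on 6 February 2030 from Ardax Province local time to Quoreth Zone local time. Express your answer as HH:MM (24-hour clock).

09:30

6 February 2030 lies within the daylight-saving period (19 October 2029 – 24 March 2030), so Ardax Province is on daylight time, UTC+12:00.
17:00 Ardax Province − 12h = 05:00 UTC.
1 October 2029 is a Monday, so the first Friday is October 5 and the second is October 12.
1 February 2030 is a Friday, so the first Friday is February 1 and the second is February 8.
At the standard offset (UTC+03:30), 05:00 UTC + 3h30m = 08:30 Quoreth Zone standard time.
The standard-time date in Quoreth Zone, 6 February 2030, lies within the daylight-saving period (12 October 2029 – 8 February 2030), so Quoreth Zone is on daylight time, UTC+04:30.
05:00 UTC + 4h30m = 09:30 Quoreth Zone.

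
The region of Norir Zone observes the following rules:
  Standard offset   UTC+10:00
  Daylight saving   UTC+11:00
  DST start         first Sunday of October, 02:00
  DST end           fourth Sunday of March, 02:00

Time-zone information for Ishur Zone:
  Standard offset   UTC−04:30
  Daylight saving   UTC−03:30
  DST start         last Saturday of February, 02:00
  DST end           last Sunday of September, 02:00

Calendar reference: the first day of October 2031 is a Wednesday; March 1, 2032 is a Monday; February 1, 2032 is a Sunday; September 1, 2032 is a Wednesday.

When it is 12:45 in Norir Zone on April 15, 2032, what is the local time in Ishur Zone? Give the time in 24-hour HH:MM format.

1 October 2031 is a Wednesday, so the first Sunday is October 5.
1 March 2032 is a Monday, so the first Sunday is March 7 and the fourth is March 28.
Daylight saving runs 5 October 2031 – 28 March 2032; April 15, 2032 is outside that window, so Norir Zone is on standard time at UTC+10:00.
12:45 Norir Zone − 10h = 02:45 UTC.
1 February 2032 is a Sunday, so Saturdays fall on 7, 14, 21, 28; the last is February 28.
1 September 2032 is a Wednesday, so Sundays fall on 5, 12, 19, 26; the last is September 26.
At the standard offset (UTC−04:30), 02:45 UTC − 4h30m = 22:15 Ishur Zone standard time (rolling into the previous day, 14 April 2032).
The standard-time date in Ishur Zone, April 14, 2032, falls between 28 February and 26 September, so daylight saving is in effect and Ishur Zone is at UTC−03:30.
02:45 UTC − 3h30m = 23:15 Ishur Zone (rolling into the previous day, 14 April 2032).

23:15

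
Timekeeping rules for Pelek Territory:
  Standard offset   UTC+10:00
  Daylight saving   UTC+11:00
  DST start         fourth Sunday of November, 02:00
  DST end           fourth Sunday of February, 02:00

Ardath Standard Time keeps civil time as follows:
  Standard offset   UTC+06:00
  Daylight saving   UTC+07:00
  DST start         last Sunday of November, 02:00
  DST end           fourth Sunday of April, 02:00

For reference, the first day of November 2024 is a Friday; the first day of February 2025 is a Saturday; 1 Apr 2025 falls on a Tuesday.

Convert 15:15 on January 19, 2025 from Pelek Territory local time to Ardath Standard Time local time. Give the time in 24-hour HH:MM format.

1 November 2024 is a Friday, so the first Sunday is November 3 and the fourth is November 24.
1 February 2025 is a Saturday, so the first Sunday is February 2 and the fourth is February 23.
January 19, 2025 lies within the daylight-saving period (24 November 2024 – 23 February 2025), so Pelek Territory is on daylight time, UTC+11:00.
15:15 Pelek Territory − 11h = 04:15 UTC.
1 November 2024 is a Friday, so Sundays fall on 3, 10, 17, 24; the last is November 24.
1 April 2025 is a Tuesday, so the first Sunday is April 6 and the fourth is April 27.
At the standard offset (UTC+06:00), 04:15 UTC + 6h = 10:15 Ardath Standard Time standard time.
The standard-time date in Ardath Standard Time, January 19, 2025, falls between 24 November 2024 and 27 April 2025, so daylight saving is in effect and Ardath Standard Time is at UTC+07:00.
04:15 UTC + 7h = 11:15 Ardath Standard Time.

11:15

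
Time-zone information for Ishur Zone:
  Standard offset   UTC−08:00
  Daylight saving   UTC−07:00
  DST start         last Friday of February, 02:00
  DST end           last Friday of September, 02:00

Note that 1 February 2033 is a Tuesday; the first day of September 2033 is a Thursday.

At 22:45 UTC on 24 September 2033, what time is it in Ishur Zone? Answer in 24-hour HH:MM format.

1 February 2033 is a Tuesday, so Fridays fall on 4, 11, 18, 25; the last is February 25.
1 September 2033 is a Thursday, so Fridays fall on 2, 9, 16, 23, 30; the last is September 30.
At the standard offset (UTC−08:00), 22:45 UTC − 8h = 14:45 Ishur Zone standard time.
The standard-time date in Ishur Zone, 24 September 2033, falls between 25 February and 30 September, so daylight saving is in effect and Ishur Zone is at UTC−07:00.
22:45 UTC − 7h = 15:45 local.

15:45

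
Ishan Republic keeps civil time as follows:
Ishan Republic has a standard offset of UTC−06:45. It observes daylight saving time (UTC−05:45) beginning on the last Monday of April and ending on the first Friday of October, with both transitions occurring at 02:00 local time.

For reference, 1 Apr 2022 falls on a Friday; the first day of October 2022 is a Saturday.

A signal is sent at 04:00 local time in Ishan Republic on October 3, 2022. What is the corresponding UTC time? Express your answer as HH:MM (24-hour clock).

1 April 2022 is a Friday, so Mondays fall on 4, 11, 18, 25; the last is April 25.
1 October 2022 is a Saturday, so the first Friday is October 7.
Daylight saving runs 25 April – 7 October; October 3, 2022 is inside that window, so Ishan Republic is at UTC−05:45.
04:00 local + 5h45m = 09:45 UTC.

09:45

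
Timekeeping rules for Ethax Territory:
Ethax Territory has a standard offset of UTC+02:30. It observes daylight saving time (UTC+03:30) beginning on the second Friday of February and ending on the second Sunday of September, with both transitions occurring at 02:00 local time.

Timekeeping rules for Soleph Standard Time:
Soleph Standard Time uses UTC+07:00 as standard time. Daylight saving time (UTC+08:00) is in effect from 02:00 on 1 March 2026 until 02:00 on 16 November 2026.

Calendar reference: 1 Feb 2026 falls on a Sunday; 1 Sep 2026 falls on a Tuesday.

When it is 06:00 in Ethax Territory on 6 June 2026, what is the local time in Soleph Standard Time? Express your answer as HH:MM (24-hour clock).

10:30

1 February 2026 is a Sunday, so the first Friday is February 6 and the second is February 13.
1 September 2026 is a Tuesday, so the first Sunday is September 6 and the second is September 13.
6 June 2026 falls between 13 February and 13 September, so daylight saving is in effect and Ethax Territory is at UTC+03:30.
06:00 Ethax Territory − 3h30m = 02:30 UTC.
At the standard offset (UTC+07:00), 02:30 UTC + 7h = 09:30 Soleph Standard Time standard time.
The standard-time date in Soleph Standard Time, 6 June 2026, falls between 1 March and 16 November, so daylight saving is in effect and Soleph Standard Time is at UTC+08:00.
02:30 UTC + 8h = 10:30 Soleph Standard Time.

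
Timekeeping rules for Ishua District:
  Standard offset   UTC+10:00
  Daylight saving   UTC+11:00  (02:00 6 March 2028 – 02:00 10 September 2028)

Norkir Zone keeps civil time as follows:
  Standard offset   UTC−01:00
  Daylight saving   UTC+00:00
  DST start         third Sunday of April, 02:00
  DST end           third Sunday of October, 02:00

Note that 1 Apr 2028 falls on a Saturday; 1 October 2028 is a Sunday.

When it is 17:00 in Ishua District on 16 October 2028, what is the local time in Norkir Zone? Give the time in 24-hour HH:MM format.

Daylight saving runs 6 March – 10 September; 16 October 2028 is outside that window, so Ishua District is on standard time at UTC+10:00.
17:00 Ishua District − 10h = 07:00 UTC.
1 April 2028 is a Saturday, so the first Sunday is April 2 and the third is April 16.
1 October 2028 is a Sunday, so the first Sunday is October 1 and the third is October 15.
At the standard offset (UTC−01:00), 07:00 UTC − 1h = 06:00 Norkir Zone standard time.
The standard-time date in Norkir Zone, 16 October 2028, does not fall between 16 April and 15 October, so daylight saving is not in effect and Norkir Zone is at UTC−01:00.
07:00 UTC − 1h = 06:00 Norkir Zone.

06:00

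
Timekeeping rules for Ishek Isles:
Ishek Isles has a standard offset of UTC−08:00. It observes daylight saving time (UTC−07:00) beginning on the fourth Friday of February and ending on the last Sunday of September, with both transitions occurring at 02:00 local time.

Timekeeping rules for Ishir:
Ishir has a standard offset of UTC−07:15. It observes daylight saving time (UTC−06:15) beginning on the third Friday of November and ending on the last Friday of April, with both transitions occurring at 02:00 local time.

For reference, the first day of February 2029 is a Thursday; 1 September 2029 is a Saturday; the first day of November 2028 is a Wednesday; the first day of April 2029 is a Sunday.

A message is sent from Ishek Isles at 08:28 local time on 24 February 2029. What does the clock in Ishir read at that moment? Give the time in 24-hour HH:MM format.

09:13

1 February 2029 is a Thursday, so the first Friday is February 2 and the fourth is February 23.
1 September 2029 is a Saturday, so Sundays fall on 2, 9, 16, 23, 30; the last is September 30.
Daylight saving runs 23 February – 30 September; 24 February 2029 is inside that window, so Ishek Isles is at UTC−07:00.
08:28 Ishek Isles + 7h = 15:28 UTC.
1 November 2028 is a Wednesday, so the first Friday is November 3 and the third is November 17.
1 April 2029 is a Sunday, so Fridays fall on 6, 13, 20, 27; the last is April 27.
At the standard offset (UTC−07:15), 15:28 UTC − 7h15m = 08:13 Ishir standard time.
The standard-time date in Ishir, 24 February 2029, falls between 17 November 2028 and 27 April 2029, so daylight saving is in effect and Ishir is at UTC−06:15.
15:28 UTC − 6h15m = 09:13 Ishir.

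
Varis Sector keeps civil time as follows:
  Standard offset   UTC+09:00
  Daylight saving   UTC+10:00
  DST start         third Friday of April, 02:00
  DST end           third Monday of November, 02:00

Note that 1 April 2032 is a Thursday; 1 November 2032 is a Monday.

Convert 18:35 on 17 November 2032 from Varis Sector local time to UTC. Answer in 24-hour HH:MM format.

1 April 2032 is a Thursday, so the first Friday is April 2 and the third is April 16.
1 November 2032 is a Monday, so the first Monday is November 1 and the third is November 15.
17 November 2032 does not fall between 16 April and 15 November, so daylight saving is not in effect and Varis Sector is at UTC+09:00.
18:35 local − 9h = 09:35 UTC.

09:35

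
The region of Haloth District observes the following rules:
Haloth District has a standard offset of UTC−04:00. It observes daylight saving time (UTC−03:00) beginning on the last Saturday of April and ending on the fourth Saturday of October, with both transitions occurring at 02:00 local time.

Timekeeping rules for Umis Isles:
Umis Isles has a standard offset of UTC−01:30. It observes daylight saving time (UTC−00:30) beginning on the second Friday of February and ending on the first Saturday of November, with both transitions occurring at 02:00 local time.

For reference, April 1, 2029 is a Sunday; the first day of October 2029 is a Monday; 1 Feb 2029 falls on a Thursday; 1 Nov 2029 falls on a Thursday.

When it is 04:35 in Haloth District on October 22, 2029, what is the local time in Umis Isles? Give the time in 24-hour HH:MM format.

1 April 2029 is a Sunday, so Saturdays fall on 7, 14, 21, 28; the last is April 28.
1 October 2029 is a Monday, so the first Saturday is October 6 and the fourth is October 27.
October 22, 2029 lies within the daylight-saving period (28 April – 27 October), so Haloth District is on daylight time, UTC−03:00.
04:35 Haloth District + 3h = 07:35 UTC.
1 February 2029 is a Thursday, so the first Friday is February 2 and the second is February 9.
1 November 2029 is a Thursday, so the first Saturday is November 3.
At the standard offset (UTC−01:30), 07:35 UTC − 1h30m = 06:05 Umis Isles standard time.
The standard-time date in Umis Isles, October 22, 2029, falls between 9 February and 3 November, so daylight saving is in effect and Umis Isles is at UTC−00:30.
07:35 UTC − 0h30m = 07:05 Umis Isles.

07:05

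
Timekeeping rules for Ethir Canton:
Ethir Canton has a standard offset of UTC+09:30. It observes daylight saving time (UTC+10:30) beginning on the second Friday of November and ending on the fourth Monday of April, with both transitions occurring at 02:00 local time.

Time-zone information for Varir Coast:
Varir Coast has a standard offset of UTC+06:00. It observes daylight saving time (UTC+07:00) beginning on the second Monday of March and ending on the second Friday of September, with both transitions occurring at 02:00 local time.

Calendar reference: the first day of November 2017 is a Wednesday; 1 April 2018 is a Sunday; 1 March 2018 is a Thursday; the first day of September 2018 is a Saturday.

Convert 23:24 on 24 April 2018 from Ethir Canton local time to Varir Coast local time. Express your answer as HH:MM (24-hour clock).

20:54

1 November 2017 is a Wednesday, so the first Friday is November 3 and the second is November 10.
1 April 2018 is a Sunday, so the first Monday is April 2 and the fourth is April 23.
24 April 2018 does not fall between 10 November 2017 and 23 April 2018, so daylight saving is not in effect and Ethir Canton is at UTC+09:30.
23:24 Ethir Canton − 9h30m = 13:54 UTC.
1 March 2018 is a Thursday, so the first Monday is March 5 and the second is March 12.
1 September 2018 is a Saturday, so the first Friday is September 7 and the second is September 14.
At the standard offset (UTC+06:00), 13:54 UTC + 6h = 19:54 Varir Coast standard time.
The standard-time date in Varir Coast, 24 April 2018, lies within the daylight-saving period (12 March – 14 September), so Varir Coast is on daylight time, UTC+07:00.
13:54 UTC + 7h = 20:54 Varir Coast.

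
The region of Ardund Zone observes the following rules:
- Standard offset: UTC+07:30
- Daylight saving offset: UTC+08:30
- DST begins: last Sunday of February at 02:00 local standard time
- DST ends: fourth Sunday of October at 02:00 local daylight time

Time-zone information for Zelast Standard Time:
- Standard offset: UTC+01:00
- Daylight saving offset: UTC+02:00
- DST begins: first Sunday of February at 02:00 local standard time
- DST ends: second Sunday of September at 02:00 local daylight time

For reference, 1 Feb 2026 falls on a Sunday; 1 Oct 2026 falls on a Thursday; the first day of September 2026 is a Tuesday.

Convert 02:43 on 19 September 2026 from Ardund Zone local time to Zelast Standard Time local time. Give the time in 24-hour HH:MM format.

19:13

1 February 2026 is a Sunday, so Sundays fall on 1, 8, 15, 22; the last is February 22.
1 October 2026 is a Thursday, so the first Sunday is October 4 and the fourth is October 25.
Daylight saving runs 22 February – 25 October; 19 September 2026 is inside that window, so Ardund Zone is at UTC+08:30.
02:43 Ardund Zone − 8h30m = 18:13 UTC (rolling into the previous day, 18 September 2026).
1 February 2026 is a Sunday, so the first Sunday is February 1.
1 September 2026 is a Tuesday, so the first Sunday is September 6 and the second is September 13.
At the standard offset (UTC+01:00), 18:13 UTC + 1h = 19:13 Zelast Standard Time standard time.
The standard-time date in Zelast Standard Time, 18 September 2026, does not fall between 1 February and 13 September, so daylight saving is not in effect and Zelast Standard Time is at UTC+01:00.
18:13 UTC + 1h = 19:13 Zelast Standard Time.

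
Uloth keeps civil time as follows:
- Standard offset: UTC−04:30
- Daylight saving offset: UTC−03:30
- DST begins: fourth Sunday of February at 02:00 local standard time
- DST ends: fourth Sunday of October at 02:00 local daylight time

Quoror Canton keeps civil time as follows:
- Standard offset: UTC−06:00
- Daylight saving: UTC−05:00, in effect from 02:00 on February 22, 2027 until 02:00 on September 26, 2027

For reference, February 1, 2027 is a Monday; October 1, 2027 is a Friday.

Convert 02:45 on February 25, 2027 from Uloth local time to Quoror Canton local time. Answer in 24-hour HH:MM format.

02:15

1 February 2027 is a Monday, so the first Sunday is February 7 and the fourth is February 28.
1 October 2027 is a Friday, so the first Sunday is October 3 and the fourth is October 24.
February 25, 2027 does not fall between 28 February and 24 October, so daylight saving is not in effect and Uloth is at UTC−04:30.
02:45 Uloth + 4h30m = 07:15 UTC.
At the standard offset (UTC−06:00), 07:15 UTC − 6h = 01:15 Quoror Canton standard time.
The standard-time date in Quoror Canton, February 25, 2027, lies within the daylight-saving period (22 February – 26 September), so Quoror Canton is on daylight time, UTC−05:00.
07:15 UTC − 5h = 02:15 Quoror Canton.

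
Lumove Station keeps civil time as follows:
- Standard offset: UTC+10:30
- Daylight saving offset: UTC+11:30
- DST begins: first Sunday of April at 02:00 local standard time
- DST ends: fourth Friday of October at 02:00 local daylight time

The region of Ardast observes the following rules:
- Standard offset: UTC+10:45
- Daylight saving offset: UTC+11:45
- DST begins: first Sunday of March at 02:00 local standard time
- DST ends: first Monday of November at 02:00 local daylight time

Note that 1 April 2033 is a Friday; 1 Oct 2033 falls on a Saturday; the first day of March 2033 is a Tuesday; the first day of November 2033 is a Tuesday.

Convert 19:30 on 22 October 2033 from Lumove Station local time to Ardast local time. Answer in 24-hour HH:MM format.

1 April 2033 is a Friday, so the first Sunday is April 3.
1 October 2033 is a Saturday, so the first Friday is October 7 and the fourth is October 28.
Daylight saving runs 3 April – 28 October; 22 October 2033 is inside that window, so Lumove Station is at UTC+11:30.
19:30 Lumove Station − 11h30m = 08:00 UTC.
1 March 2033 is a Tuesday, so the first Sunday is March 6.
1 November 2033 is a Tuesday, so the first Monday is November 7.
At the standard offset (UTC+10:45), 08:00 UTC + 10h45m = 18:45 Ardast standard time.
The standard-time date in Ardast, 22 October 2033, lies within the daylight-saving period (6 March – 7 November), so Ardast is on daylight time, UTC+11:45.
08:00 UTC + 11h45m = 19:45 Ardast.

19:45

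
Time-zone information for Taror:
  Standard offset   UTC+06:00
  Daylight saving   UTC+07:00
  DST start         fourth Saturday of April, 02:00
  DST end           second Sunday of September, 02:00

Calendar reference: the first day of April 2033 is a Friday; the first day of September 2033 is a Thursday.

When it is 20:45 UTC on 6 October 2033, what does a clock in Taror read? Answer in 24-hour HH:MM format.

02:45

1 April 2033 is a Friday, so the first Saturday is April 2 and the fourth is April 23.
1 September 2033 is a Thursday, so the first Sunday is September 4 and the second is September 11.
At the standard offset (UTC+06:00), 20:45 UTC + 6h = 02:45 Taror standard time (rolling into the next day, 7 October 2033).
The standard-time date in Taror, 7 October 2033, is outside the daylight-saving period (23 April – 11 September), so Taror is on standard time, UTC+06:00.
20:45 UTC + 6h = 02:45 local (rolling into the next day, 7 October 2033).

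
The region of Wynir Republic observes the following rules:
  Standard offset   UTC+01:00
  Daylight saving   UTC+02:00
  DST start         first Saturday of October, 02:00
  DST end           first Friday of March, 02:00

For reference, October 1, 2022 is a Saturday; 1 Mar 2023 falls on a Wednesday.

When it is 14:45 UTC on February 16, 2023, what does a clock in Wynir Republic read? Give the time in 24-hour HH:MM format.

1 October 2022 is a Saturday, so the first Saturday is October 1.
1 March 2023 is a Wednesday, so the first Friday is March 3.
At the standard offset (UTC+01:00), 14:45 UTC + 1h = 15:45 Wynir Republic standard time.
Daylight saving runs 1 October 2022 – 3 March 2023; the standard-time date in Wynir Republic, February 16, 2023, is inside that window, so Wynir Republic is at UTC+02:00.
14:45 UTC + 2h = 16:45 local.

16:45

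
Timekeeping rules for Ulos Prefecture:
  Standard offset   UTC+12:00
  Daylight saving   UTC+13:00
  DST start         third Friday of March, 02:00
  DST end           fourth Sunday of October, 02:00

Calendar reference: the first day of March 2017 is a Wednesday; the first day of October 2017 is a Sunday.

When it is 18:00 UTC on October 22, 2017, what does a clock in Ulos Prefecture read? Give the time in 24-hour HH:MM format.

06:00

1 March 2017 is a Wednesday, so the first Friday is March 3 and the third is March 17.
1 October 2017 is a Sunday, so the first Sunday is October 1 and the fourth is October 22.
At the standard offset (UTC+12:00), 18:00 UTC + 12h = 06:00 Ulos Prefecture standard time (rolling into the next day, 23 October 2017).
Daylight saving runs 17 March – 22 October; the standard-time date in Ulos Prefecture, October 23, 2017, is outside that window, so Ulos Prefecture is on standard time at UTC+12:00.
18:00 UTC + 12h = 06:00 local (rolling into the next day, 23 October 2017).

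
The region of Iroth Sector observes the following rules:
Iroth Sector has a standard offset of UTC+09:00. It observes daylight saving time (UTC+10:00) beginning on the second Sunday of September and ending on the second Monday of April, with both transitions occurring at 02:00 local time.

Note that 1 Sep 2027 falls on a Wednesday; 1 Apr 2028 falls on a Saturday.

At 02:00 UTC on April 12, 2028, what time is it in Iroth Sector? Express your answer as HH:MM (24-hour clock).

1 September 2027 is a Wednesday, so the first Sunday is September 5 and the second is September 12.
1 April 2028 is a Saturday, so the first Monday is April 3 and the second is April 10.
At the standard offset (UTC+09:00), 02:00 UTC + 9h = 11:00 Iroth Sector standard time.
The standard-time date in Iroth Sector, April 12, 2028, does not fall between 12 September 2027 and 10 April 2028, so daylight saving is not in effect and Iroth Sector is at UTC+09:00.
02:00 UTC + 9h = 11:00 local.

11:00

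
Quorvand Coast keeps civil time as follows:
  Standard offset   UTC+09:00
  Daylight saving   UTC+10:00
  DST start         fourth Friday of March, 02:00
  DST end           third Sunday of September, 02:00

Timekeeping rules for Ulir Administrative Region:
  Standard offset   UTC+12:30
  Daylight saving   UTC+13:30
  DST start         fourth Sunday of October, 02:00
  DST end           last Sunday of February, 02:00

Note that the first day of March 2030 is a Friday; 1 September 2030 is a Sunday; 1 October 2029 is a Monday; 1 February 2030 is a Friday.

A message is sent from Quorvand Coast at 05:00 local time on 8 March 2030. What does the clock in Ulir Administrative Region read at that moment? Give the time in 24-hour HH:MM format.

1 March 2030 is a Friday, so the first Friday is March 1 and the fourth is March 22.
1 September 2030 is a Sunday, so the first Sunday is September 1 and the third is September 15.
8 March 2030 is outside the daylight-saving period (22 March – 15 September), so Quorvand Coast is on standard time, UTC+09:00.
05:00 Quorvand Coast − 9h = 20:00 UTC (rolling into the previous day, 7 March 2030).
1 October 2029 is a Monday, so the first Sunday is October 7 and the fourth is October 28.
1 February 2030 is a Friday, so Sundays fall on 3, 10, 17, 24; the last is February 24.
At the standard offset (UTC+12:30), 20:00 UTC + 12h30m = 08:30 Ulir Administrative Region standard time (rolling into the next day, 8 March 2030).
The standard-time date in Ulir Administrative Region, 8 March 2030, does not fall between 28 October 2029 and 24 February 2030, so daylight saving is not in effect and Ulir Administrative Region is at UTC+12:30.
20:00 UTC + 12h30m = 08:30 Ulir Administrative Region (rolling into the next day, 8 March 2030).

08:30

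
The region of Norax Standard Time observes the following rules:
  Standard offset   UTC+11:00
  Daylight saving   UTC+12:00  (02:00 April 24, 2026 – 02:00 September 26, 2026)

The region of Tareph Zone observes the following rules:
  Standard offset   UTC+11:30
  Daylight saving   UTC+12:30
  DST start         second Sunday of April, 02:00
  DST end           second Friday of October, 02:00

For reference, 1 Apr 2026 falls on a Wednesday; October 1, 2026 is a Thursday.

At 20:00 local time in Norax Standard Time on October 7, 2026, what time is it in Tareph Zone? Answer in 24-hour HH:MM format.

21:30

October 7, 2026 does not fall between 24 April and 26 September, so daylight saving is not in effect and Norax Standard Time is at UTC+11:00.
20:00 Norax Standard Time − 11h = 09:00 UTC.
1 April 2026 is a Wednesday, so the first Sunday is April 5 and the second is April 12.
1 October 2026 is a Thursday, so the first Friday is October 2 and the second is October 9.
At the standard offset (UTC+11:30), 09:00 UTC + 11h30m = 20:30 Tareph Zone standard time.
Daylight saving runs 12 April – 9 October; the standard-time date in Tareph Zone, October 7, 2026, is inside that window, so Tareph Zone is at UTC+12:30.
09:00 UTC + 12h30m = 21:30 Tareph Zone.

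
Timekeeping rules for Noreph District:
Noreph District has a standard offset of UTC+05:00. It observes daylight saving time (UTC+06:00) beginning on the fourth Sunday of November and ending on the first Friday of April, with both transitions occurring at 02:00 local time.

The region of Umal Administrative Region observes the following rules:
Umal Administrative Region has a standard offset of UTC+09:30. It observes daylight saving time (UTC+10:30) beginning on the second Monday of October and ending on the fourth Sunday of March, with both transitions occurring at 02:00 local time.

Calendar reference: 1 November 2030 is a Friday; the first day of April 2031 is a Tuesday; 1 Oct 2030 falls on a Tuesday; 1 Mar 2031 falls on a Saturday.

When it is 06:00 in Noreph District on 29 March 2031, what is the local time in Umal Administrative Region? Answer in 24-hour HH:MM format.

09:30

1 November 2030 is a Friday, so the first Sunday is November 3 and the fourth is November 24.
1 April 2031 is a Tuesday, so the first Friday is April 4.
29 March 2031 falls between 24 November 2030 and 4 April 2031, so daylight saving is in effect and Noreph District is at UTC+06:00.
06:00 Noreph District − 6h = 00:00 UTC.
1 October 2030 is a Tuesday, so the first Monday is October 7 and the second is October 14.
1 March 2031 is a Saturday, so the first Sunday is March 2 and the fourth is March 23.
At the standard offset (UTC+09:30), 00:00 UTC + 9h30m = 09:30 Umal Administrative Region standard time.
The standard-time date in Umal Administrative Region, 29 March 2031, does not fall between 14 October 2030 and 23 March 2031, so daylight saving is not in effect and Umal Administrative Region is at UTC+09:30.
00:00 UTC + 9h30m = 09:30 Umal Administrative Region.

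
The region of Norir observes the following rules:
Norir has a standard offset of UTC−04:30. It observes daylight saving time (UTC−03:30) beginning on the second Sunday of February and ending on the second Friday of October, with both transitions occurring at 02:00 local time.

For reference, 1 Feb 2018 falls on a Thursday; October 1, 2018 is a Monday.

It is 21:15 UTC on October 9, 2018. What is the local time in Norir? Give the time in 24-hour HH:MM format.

1 February 2018 is a Thursday, so the first Sunday is February 4 and the second is February 11.
1 October 2018 is a Monday, so the first Friday is October 5 and the second is October 12.
At the standard offset (UTC−04:30), 21:15 UTC − 4h30m = 16:45 Norir standard time.
The standard-time date in Norir, October 9, 2018, falls between 11 February and 12 October, so daylight saving is in effect and Norir is at UTC−03:30.
21:15 UTC − 3h30m = 17:45 local.

17:45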